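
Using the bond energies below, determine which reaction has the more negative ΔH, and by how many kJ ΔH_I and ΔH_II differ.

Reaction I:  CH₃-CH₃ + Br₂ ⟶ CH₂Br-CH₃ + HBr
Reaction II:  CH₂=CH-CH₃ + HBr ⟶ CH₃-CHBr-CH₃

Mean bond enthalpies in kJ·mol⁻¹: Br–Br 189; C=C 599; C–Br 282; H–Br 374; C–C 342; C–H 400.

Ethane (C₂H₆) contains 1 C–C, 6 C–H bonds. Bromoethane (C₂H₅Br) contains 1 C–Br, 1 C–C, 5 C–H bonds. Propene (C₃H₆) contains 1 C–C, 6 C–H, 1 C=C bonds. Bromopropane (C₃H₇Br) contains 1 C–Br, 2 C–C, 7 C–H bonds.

Reaction I, by 16 kJ

Reaction I:
  Bonds broken (reactants):
    Br–Br: 1 × 189 = 189
    C–C: 1 × 342 = 342
    C–H: 6 × 400 = 2400
    Σ(broken) = 2931 kJ
  Bonds formed (products):
    C–Br: 1 × 282 = 282
    C–C: 1 × 342 = 342
    C–H: 5 × 400 = 2000
    H–Br: 1 × 374 = 374
    Σ(formed) = 2998 kJ
  ΔH_I = 2931 − 2998 = −67 kJ
Reaction II:
  Bonds broken (reactants):
    C–C: 1 × 342 = 342
    C–H: 6 × 400 = 2400
    C=C: 1 × 599 = 599
    H–Br: 1 × 374 = 374
    Σ(broken) = 3715 kJ
  Bonds formed (products):
    C–Br: 1 × 282 = 282
    C–C: 2 × 342 = 684
    C–H: 7 × 400 = 2800
    Σ(formed) = 3766 kJ
  ΔH_II = 3715 − 3766 = −51 kJ
ΔH_I − ΔH_II = −16 kJ, so reaction I has the more negative ΔH; |ΔH_I − ΔH_II| = 16 kJ.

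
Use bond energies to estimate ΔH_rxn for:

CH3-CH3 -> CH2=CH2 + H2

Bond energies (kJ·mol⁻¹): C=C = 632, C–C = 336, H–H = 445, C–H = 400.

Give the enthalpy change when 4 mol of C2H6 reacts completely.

ΔH = +236 kJ

Bonds broken (reactants):
  C–C: 1 × 336 = 336
  C–H: 6 × 400 = 2400
  Σ(broken) = 2736 kJ
Bonds formed (products):
  C–H: 4 × 400 = 1600
  C=C: 1 × 632 = 632
  H–H: 1 × 445 = 445
  Σ(formed) = 2677 kJ
ΔH = Σ(broken) − Σ(formed) = 2736 − 2677 = +59 kJ
For 4× the reaction as written: 4 × (+59) = +236 kJ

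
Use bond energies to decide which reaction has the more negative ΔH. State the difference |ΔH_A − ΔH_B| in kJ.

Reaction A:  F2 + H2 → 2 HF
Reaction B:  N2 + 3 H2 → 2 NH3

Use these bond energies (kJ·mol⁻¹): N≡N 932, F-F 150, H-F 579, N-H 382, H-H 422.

Reaction A, by 492 kJ

Reaction A:
  Bonds broken (reactants):
    F-F: 1 × 150 = 150
    H-H: 1 × 422 = 422
    Σ(broken) = 572 kJ
  Bonds formed (products):
    H-F: 2 × 579 = 1158
    Σ(formed) = 1158 kJ
  ΔH_A = 572 − 1158 = −586 kJ
Reaction B:
  Bonds broken (reactants):
    H-H: 3 × 422 = 1266
    N≡N: 1 × 932 = 932
    Σ(broken) = 2198 kJ
  Bonds formed (products):
    N-H: 6 × 382 = 2292
    Σ(formed) = 2292 kJ
  ΔH_B = 2198 − 2292 = −94 kJ
ΔH_A − ΔH_B = −492 kJ, so reaction A has the more negative ΔH; |ΔH_A − ΔH_B| = 492 kJ.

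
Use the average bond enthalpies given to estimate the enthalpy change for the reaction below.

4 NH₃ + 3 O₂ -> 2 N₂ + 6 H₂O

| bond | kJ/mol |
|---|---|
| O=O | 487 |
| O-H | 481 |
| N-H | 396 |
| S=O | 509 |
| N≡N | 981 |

ΔH ≈ −1521 kJ

Bonds broken (reactants):
  N-H: 12 × 396 = 4752
  O=O: 3 × 487 = 1461
  Σ(broken) = 6213 kJ
Bonds formed (products):
  N≡N: 2 × 981 = 1962
  O-H: 12 × 481 = 5772
  Σ(formed) = 7734 kJ
ΔH = Σ(broken) − Σ(formed) = 6213 − 7734 = −1521 kJ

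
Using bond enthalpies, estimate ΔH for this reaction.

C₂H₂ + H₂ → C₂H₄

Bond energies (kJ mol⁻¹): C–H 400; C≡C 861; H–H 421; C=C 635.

ΔH ≈ −153 kJ

Bonds broken (reactants):
  C≡C: 1 × 861 = 861
  C–H: 2 × 400 = 800
  H–H: 1 × 421 = 421
  Σ(broken) = 2082 kJ
Bonds formed (products):
  C–H: 4 × 400 = 1600
  C=C: 1 × 635 = 635
  Σ(formed) = 2235 kJ
ΔH = Σ(broken) − Σ(formed) = 2082 − 2235 = −153 kJ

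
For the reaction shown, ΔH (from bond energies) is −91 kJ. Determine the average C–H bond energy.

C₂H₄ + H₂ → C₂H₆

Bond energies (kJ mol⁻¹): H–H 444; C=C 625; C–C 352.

Let D be the C–H bond energy.
Σ(broken) = 4×D + 1×625 + 1×444 = 1069 + 4D
Σ(formed) = 1×352 + 6×D = 352 + 6D
ΔH = Σ(broken) − Σ(formed) = (1069 + 4D) − (352 + 6D) = +717 − 2D
Setting this equal to −91 kJ gives 2D = 808, so D = 404 kJ/mol.

D(C–H) ≈ 404 kJ/mol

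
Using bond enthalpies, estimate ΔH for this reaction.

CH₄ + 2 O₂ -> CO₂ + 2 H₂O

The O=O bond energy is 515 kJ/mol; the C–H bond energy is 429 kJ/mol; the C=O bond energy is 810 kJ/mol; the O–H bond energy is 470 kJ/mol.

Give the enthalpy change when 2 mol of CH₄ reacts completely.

ΔH = −1508 kJ

Bonds broken (reactants):
  C–H: 4 × 429 = 1716
  O=O: 2 × 515 = 1030
  Σ(broken) = 2746 kJ
Bonds formed (products):
  C=O: 2 × 810 = 1620
  O–H: 4 × 470 = 1880
  Σ(formed) = 3500 kJ
ΔH = Σ(broken) − Σ(formed) = 2746 − 3500 = −754 kJ
For 2× the reaction as written: 2 × (−754) = −1508 kJ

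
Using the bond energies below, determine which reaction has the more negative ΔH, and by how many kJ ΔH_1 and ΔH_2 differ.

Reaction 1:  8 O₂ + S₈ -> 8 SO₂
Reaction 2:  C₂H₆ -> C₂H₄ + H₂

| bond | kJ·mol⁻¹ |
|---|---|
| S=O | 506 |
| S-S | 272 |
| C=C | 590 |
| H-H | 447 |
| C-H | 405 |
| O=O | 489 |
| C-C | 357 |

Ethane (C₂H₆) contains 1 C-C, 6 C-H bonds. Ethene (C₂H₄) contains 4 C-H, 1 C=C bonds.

Reaction 1, by 2138 kJ

Reaction 1:
  Bonds broken (reactants):
    O=O: 8 × 489 = 3912
    S-S: 8 × 272 = 2176
    Σ(broken) = 6088 kJ
  Bonds formed (products):
    S=O: 16 × 506 = 8096
    Σ(formed) = 8096 kJ
  ΔH_1 = 6088 − 8096 = −2008 kJ
Reaction 2:
  Bonds broken (reactants):
    C-C: 1 × 357 = 357
    C-H: 6 × 405 = 2430
    Σ(broken) = 2787 kJ
  Bonds formed (products):
    C-H: 4 × 405 = 1620
    C=C: 1 × 590 = 590
    H-H: 1 × 447 = 447
    Σ(formed) = 2657 kJ
  ΔH_2 = 2787 − 2657 = +130 kJ
ΔH_1 − ΔH_2 = −2138 kJ, so reaction 1 has the more negative ΔH; |ΔH_1 − ΔH_2| = 2138 kJ.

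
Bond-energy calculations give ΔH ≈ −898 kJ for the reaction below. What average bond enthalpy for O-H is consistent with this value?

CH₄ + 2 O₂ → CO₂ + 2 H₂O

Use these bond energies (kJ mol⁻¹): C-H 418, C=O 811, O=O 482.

D(O-H) ≈ 478 kJ/mol

Let D be the O-H bond energy.
Σ(broken) = 4×418 + 2×482 = 2636
Σ(formed) = 2×811 + 4×D = 1622 + 4D
ΔH = Σ(broken) − Σ(formed) = (2636) − (1622 + 4D) = +1014 − 4D
Setting this equal to −898 kJ gives 4D = 1912, so D = 478 kJ/mol.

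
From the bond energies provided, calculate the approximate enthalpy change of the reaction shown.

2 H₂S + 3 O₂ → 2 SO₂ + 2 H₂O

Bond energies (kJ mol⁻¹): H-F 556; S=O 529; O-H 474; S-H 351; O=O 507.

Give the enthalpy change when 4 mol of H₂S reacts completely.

Bonds broken (reactants):
  O=O: 3 × 507 = 1521
  S-H: 4 × 351 = 1404
  Σ(broken) = 2925 kJ
Bonds formed (products):
  O-H: 4 × 474 = 1896
  S=O: 4 × 529 = 2116
  Σ(formed) = 4012 kJ
ΔH = Σ(broken) − Σ(formed) = 2925 − 4012 = −1087 kJ
For 2× the reaction as written: 2 × (−1087) = −2174 kJ

ΔH = −2174 kJ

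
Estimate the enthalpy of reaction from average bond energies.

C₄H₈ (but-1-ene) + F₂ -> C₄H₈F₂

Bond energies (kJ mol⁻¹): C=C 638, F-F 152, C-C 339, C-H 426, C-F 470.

Bonds broken (reactants):
  C-C: 2 × 339 = 678
  C-H: 8 × 426 = 3408
  C=C: 1 × 638 = 638
  F-F: 1 × 152 = 152
  Σ(broken) = 4876 kJ
Bonds formed (products):
  C-C: 3 × 339 = 1017
  C-F: 2 × 470 = 940
  C-H: 8 × 426 = 3408
  Σ(formed) = 5365 kJ
ΔH = Σ(broken) − Σ(formed) = 4876 − 5365 = −489 kJ

ΔH ≈ −489 kJ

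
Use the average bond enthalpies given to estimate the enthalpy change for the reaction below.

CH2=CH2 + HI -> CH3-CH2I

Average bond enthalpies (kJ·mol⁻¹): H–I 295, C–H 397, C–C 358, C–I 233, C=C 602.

Bonds broken (reactants):
  C–H: 4 × 397 = 1588
  C=C: 1 × 602 = 602
  H–I: 1 × 295 = 295
  Σ(broken) = 2485 kJ
Bonds formed (products):
  C–C: 1 × 358 = 358
  C–H: 5 × 397 = 1985
  C–I: 1 × 233 = 233
  Σ(formed) = 2576 kJ
ΔH = Σ(broken) − Σ(formed) = 2485 − 2576 = −91 kJ

ΔH ≈ −91 kJ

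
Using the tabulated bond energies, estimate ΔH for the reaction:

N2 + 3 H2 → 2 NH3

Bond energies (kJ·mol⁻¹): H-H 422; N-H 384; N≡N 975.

ΔH ≈ −63 kJ

Bonds broken (reactants):
  H-H: 3 × 422 = 1266
  N≡N: 1 × 975 = 975
  Σ(broken) = 2241 kJ
Bonds formed (products):
  N-H: 6 × 384 = 2304
  Σ(formed) = 2304 kJ
ΔH = Σ(broken) − Σ(formed) = 2241 − 2304 = −63 kJ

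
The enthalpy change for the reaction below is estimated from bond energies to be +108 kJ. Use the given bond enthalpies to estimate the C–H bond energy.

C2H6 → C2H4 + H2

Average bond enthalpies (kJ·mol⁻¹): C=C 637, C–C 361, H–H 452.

Let D be the C–H bond energy.
Σ(broken) = 1×361 + 6×D = 361 + 6D
Σ(formed) = 4×D + 1×637 + 1×452 = 1089 + 4D
ΔH = Σ(broken) − Σ(formed) = (361 + 6D) − (1089 + 4D) = −728 + 2D
Setting this equal to +108 kJ gives 2D = 836, so D = 418 kJ/mol.

D(C–H) ≈ 418 kJ/mol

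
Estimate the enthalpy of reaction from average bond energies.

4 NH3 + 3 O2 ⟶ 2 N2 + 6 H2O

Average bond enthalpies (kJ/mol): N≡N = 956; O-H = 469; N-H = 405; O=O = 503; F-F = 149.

ΔH ≈ −1171 kJ

Bonds broken (reactants):
  N-H: 12 × 405 = 4860
  O=O: 3 × 503 = 1509
  Σ(broken) = 6369 kJ
Bonds formed (products):
  N≡N: 2 × 956 = 1912
  O-H: 12 × 469 = 5628
  Σ(formed) = 7540 kJ
ΔH = Σ(broken) − Σ(formed) = 6369 − 7540 = −1171 kJ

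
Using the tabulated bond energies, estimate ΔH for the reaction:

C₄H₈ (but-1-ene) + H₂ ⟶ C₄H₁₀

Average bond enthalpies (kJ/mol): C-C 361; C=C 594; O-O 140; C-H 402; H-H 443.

Bonds broken (reactants):
  C-C: 2 × 361 = 722
  C-H: 8 × 402 = 3216
  C=C: 1 × 594 = 594
  H-H: 1 × 443 = 443
  Σ(broken) = 4975 kJ
Bonds formed (products):
  C-C: 3 × 361 = 1083
  C-H: 10 × 402 = 4020
  Σ(formed) = 5103 kJ
ΔH = Σ(broken) − Σ(formed) = 4975 − 5103 = −128 kJ

ΔH ≈ −128 kJ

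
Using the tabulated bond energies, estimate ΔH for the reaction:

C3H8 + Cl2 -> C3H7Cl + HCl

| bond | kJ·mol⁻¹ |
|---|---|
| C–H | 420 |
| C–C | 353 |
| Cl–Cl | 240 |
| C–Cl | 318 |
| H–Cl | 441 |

ΔH ≈ −99 kJ

Bonds broken (reactants):
  C–C: 2 × 353 = 706
  C–H: 8 × 420 = 3360
  Cl–Cl: 1 × 240 = 240
  Σ(broken) = 4306 kJ
Bonds formed (products):
  C–C: 2 × 353 = 706
  C–Cl: 1 × 318 = 318
  C–H: 7 × 420 = 2940
  H–Cl: 1 × 441 = 441
  Σ(formed) = 4405 kJ
ΔH = Σ(broken) − Σ(formed) = 4306 − 4405 = −99 kJ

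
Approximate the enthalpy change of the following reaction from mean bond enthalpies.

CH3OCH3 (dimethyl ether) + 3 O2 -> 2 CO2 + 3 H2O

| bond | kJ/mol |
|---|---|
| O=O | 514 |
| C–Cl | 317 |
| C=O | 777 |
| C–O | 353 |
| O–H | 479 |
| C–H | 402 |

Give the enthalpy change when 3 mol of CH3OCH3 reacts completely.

Bonds broken (reactants):
  C–H: 6 × 402 = 2412
  C–O: 2 × 353 = 706
  O=O: 3 × 514 = 1542
  Σ(broken) = 4660 kJ
Bonds formed (products):
  C=O: 4 × 777 = 3108
  O–H: 6 × 479 = 2874
  Σ(formed) = 5982 kJ
ΔH = Σ(broken) − Σ(formed) = 4660 − 5982 = −1322 kJ
For 3× the reaction as written: 3 × (−1322) = −3966 kJ

ΔH = −3966 kJ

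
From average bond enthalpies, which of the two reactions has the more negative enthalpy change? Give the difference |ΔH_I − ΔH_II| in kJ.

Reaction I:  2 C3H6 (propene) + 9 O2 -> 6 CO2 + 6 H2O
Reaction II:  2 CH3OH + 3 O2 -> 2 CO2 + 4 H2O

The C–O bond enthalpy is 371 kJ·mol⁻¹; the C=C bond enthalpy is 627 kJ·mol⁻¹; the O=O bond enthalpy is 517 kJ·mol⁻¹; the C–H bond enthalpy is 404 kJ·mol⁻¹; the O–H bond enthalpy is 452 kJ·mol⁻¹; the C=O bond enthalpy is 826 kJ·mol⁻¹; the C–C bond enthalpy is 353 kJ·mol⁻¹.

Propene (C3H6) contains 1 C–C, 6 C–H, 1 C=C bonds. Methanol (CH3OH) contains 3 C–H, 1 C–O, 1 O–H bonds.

Reaction I:
  Bonds broken (reactants):
    C–C: 2 × 353 = 706
    C–H: 12 × 404 = 4848
    C=C: 2 × 627 = 1254
    O=O: 9 × 517 = 4653
    Σ(broken) = 11461 kJ
  Bonds formed (products):
    C=O: 12 × 826 = 9912
    O–H: 12 × 452 = 5424
    Σ(formed) = 15336 kJ
  ΔH_I = 11461 − 15336 = −3875 kJ
Reaction II:
  Bonds broken (reactants):
    C–H: 6 × 404 = 2424
    C–O: 2 × 371 = 742
    O–H: 2 × 452 = 904
    O=O: 3 × 517 = 1551
    Σ(broken) = 5621 kJ
  Bonds formed (products):
    C=O: 4 × 826 = 3304
    O–H: 8 × 452 = 3616
    Σ(formed) = 6920 kJ
  ΔH_II = 5621 − 6920 = −1299 kJ
ΔH_I − ΔH_II = −2576 kJ, so reaction I has the more negative ΔH; |ΔH_I − ΔH_II| = 2576 kJ.

Reaction I, by 2576 kJ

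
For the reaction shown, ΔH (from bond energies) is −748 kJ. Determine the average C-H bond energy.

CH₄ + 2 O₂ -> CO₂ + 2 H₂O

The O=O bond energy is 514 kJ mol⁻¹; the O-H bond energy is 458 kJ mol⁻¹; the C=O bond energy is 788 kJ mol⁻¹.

Let D be the C-H bond energy.
Σ(broken) = 4×D + 2×514 = 1028 + 4D
Σ(formed) = 2×788 + 4×458 = 3408
ΔH = Σ(broken) − Σ(formed) = (1028 + 4D) − (3408) = −2380 + 4D
Setting this equal to −748 kJ gives 4D = 1632, so D = 408 kJ/mol.

D(C-H) ≈ 408 kJ/mol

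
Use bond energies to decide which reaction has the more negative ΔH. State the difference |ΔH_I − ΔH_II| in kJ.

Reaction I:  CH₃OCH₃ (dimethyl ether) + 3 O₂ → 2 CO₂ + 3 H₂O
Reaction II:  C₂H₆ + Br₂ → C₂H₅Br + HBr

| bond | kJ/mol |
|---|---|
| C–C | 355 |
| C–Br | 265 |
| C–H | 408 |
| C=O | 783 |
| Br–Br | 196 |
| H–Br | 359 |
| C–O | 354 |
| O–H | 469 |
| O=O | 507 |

Reaction I, by 1249 kJ

Reaction I:
  Bonds broken (reactants):
    C–H: 6 × 408 = 2448
    C–O: 2 × 354 = 708
    O=O: 3 × 507 = 1521
    Σ(broken) = 4677 kJ
  Bonds formed (products):
    C=O: 4 × 783 = 3132
    O–H: 6 × 469 = 2814
    Σ(formed) = 5946 kJ
  ΔH_I = 4677 − 5946 = −1269 kJ
Reaction II:
  Bonds broken (reactants):
    Br–Br: 1 × 196 = 196
    C–C: 1 × 355 = 355
    C–H: 6 × 408 = 2448
    Σ(broken) = 2999 kJ
  Bonds formed (products):
    C–Br: 1 × 265 = 265
    C–C: 1 × 355 = 355
    C–H: 5 × 408 = 2040
    H–Br: 1 × 359 = 359
    Σ(formed) = 3019 kJ
  ΔH_II = 2999 − 3019 = −20 kJ
ΔH_I − ΔH_II = −1249 kJ, so reaction I has the more negative ΔH; |ΔH_I − ΔH_II| = 1249 kJ.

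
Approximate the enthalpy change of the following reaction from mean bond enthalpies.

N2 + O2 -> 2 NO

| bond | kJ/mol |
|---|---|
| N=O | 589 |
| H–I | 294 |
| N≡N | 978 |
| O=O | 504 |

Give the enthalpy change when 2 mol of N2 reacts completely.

Bonds broken (reactants):
  N≡N: 1 × 978 = 978
  O=O: 1 × 504 = 504
  Σ(broken) = 1482 kJ
Bonds formed (products):
  N=O: 2 × 589 = 1178
  Σ(formed) = 1178 kJ
ΔH = Σ(broken) − Σ(formed) = 1482 − 1178 = +304 kJ
For 2× the reaction as written: 2 × (+304) = +608 kJ

ΔH = +608 kJ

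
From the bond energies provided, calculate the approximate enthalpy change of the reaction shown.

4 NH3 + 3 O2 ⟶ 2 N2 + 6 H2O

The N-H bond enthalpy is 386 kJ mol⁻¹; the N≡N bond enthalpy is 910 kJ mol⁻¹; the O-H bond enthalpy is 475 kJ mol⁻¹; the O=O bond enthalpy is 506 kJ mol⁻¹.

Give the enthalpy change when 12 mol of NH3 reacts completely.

ΔH = −4110 kJ

Bonds broken (reactants):
  N-H: 12 × 386 = 4632
  O=O: 3 × 506 = 1518
  Σ(broken) = 6150 kJ
Bonds formed (products):
  N≡N: 2 × 910 = 1820
  O-H: 12 × 475 = 5700
  Σ(formed) = 7520 kJ
ΔH = Σ(broken) − Σ(formed) = 6150 − 7520 = −1370 kJ
For 3× the reaction as written: 3 × (−1370) = −4110 kJ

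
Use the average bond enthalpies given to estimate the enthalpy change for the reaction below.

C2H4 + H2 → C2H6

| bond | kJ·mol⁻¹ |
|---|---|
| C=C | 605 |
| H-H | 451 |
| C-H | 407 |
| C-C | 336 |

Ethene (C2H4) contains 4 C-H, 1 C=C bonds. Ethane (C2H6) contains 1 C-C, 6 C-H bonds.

Bonds broken (reactants):
  C-H: 4 × 407 = 1628
  C=C: 1 × 605 = 605
  H-H: 1 × 451 = 451
  Σ(broken) = 2684 kJ
Bonds formed (products):
  C-C: 1 × 336 = 336
  C-H: 6 × 407 = 2442
  Σ(formed) = 2778 kJ
ΔH = Σ(broken) − Σ(formed) = 2684 − 2778 = −94 kJ

ΔH ≈ −94 kJ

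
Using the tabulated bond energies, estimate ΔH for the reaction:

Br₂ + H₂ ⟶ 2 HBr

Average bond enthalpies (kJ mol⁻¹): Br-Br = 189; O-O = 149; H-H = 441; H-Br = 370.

Bonds broken (reactants):
  Br-Br: 1 × 189 = 189
  H-H: 1 × 441 = 441
  Σ(broken) = 630 kJ
Bonds formed (products):
  H-Br: 2 × 370 = 740
  Σ(formed) = 740 kJ
ΔH = Σ(broken) − Σ(formed) = 630 − 740 = −110 kJ

ΔH ≈ −110 kJ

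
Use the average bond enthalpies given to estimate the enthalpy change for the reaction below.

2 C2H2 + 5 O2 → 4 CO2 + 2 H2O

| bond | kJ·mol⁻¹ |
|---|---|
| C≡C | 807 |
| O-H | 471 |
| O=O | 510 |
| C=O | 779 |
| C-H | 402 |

Bonds broken (reactants):
  C≡C: 2 × 807 = 1614
  C-H: 4 × 402 = 1608
  O=O: 5 × 510 = 2550
  Σ(broken) = 5772 kJ
Bonds formed (products):
  C=O: 8 × 779 = 6232
  O-H: 4 × 471 = 1884
  Σ(formed) = 8116 kJ
ΔH = Σ(broken) − Σ(formed) = 5772 − 8116 = −2344 kJ

ΔH ≈ −2344 kJ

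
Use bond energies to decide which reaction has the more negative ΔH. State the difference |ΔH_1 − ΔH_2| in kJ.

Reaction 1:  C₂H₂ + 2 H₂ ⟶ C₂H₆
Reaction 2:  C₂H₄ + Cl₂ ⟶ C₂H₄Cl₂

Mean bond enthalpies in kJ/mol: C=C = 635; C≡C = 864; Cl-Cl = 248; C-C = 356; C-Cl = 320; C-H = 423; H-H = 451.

Reaction 1:
  Bonds broken (reactants):
    C≡C: 1 × 864 = 864
    C-H: 2 × 423 = 846
    H-H: 2 × 451 = 902
    Σ(broken) = 2612 kJ
  Bonds formed (products):
    C-C: 1 × 356 = 356
    C-H: 6 × 423 = 2538
    Σ(formed) = 2894 kJ
  ΔH_1 = 2612 − 2894 = −282 kJ
Reaction 2:
  Bonds broken (reactants):
    C-H: 4 × 423 = 1692
    C=C: 1 × 635 = 635
    Cl-Cl: 1 × 248 = 248
    Σ(broken) = 2575 kJ
  Bonds formed (products):
    C-C: 1 × 356 = 356
    C-Cl: 2 × 320 = 640
    C-H: 4 × 423 = 1692
    Σ(formed) = 2688 kJ
  ΔH_2 = 2575 − 2688 = −113 kJ
ΔH_1 − ΔH_2 = −169 kJ, so reaction 1 has the more negative ΔH; |ΔH_1 − ΔH_2| = 169 kJ.

Reaction 1, by 169 kJ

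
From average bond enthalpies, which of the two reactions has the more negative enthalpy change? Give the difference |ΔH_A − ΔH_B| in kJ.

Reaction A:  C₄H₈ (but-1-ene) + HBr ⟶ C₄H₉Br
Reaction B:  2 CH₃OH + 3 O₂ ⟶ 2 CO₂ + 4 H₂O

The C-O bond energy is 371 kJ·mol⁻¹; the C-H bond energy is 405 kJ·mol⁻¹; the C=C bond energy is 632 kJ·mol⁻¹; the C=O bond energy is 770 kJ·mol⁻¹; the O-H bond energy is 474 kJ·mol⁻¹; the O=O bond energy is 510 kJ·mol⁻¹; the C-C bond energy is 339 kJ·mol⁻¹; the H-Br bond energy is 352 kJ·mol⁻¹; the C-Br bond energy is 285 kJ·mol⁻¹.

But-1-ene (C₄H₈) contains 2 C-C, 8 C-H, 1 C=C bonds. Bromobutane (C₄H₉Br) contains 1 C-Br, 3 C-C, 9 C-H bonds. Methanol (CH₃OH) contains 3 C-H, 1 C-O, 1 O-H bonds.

Reaction A:
  Bonds broken (reactants):
    C-C: 2 × 339 = 678
    C-H: 8 × 405 = 3240
    C=C: 1 × 632 = 632
    H-Br: 1 × 352 = 352
    Σ(broken) = 4902 kJ
  Bonds formed (products):
    C-Br: 1 × 285 = 285
    C-C: 3 × 339 = 1017
    C-H: 9 × 405 = 3645
    Σ(formed) = 4947 kJ
  ΔH_A = 4902 − 4947 = −45 kJ
Reaction B:
  Bonds broken (reactants):
    C-H: 6 × 405 = 2430
    C-O: 2 × 371 = 742
    O-H: 2 × 474 = 948
    O=O: 3 × 510 = 1530
    Σ(broken) = 5650 kJ
  Bonds formed (products):
    C=O: 4 × 770 = 3080
    O-H: 8 × 474 = 3792
    Σ(formed) = 6872 kJ
  ΔH_B = 5650 − 6872 = −1222 kJ
ΔH_A − ΔH_B = +1177 kJ, so reaction B has the more negative ΔH; |ΔH_A − ΔH_B| = 1177 kJ.

Reaction B, by 1177 kJ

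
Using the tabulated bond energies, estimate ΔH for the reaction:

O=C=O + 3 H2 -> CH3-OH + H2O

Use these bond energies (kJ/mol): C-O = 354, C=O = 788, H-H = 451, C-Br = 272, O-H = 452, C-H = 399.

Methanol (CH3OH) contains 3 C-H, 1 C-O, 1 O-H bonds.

Bonds broken (reactants):
  C=O: 2 × 788 = 1576
  H-H: 3 × 451 = 1353
  Σ(broken) = 2929 kJ
Bonds formed (products):
  C-H: 3 × 399 = 1197
  C-O: 1 × 354 = 354
  O-H: 3 × 452 = 1356
  Σ(formed) = 2907 kJ
ΔH = Σ(broken) − Σ(formed) = 2929 − 2907 = +22 kJ

ΔH ≈ +22 kJ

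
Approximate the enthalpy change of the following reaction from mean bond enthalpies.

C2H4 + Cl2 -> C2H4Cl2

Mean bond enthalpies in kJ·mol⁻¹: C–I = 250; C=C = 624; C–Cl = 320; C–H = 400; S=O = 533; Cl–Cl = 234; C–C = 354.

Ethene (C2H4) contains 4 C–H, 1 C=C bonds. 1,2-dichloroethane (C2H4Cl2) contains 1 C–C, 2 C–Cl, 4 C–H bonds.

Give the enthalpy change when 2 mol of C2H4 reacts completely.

ΔH = −272 kJ

Bonds broken (reactants):
  C–H: 4 × 400 = 1600
  C=C: 1 × 624 = 624
  Cl–Cl: 1 × 234 = 234
  Σ(broken) = 2458 kJ
Bonds formed (products):
  C–C: 1 × 354 = 354
  C–Cl: 2 × 320 = 640
  C–H: 4 × 400 = 1600
  Σ(formed) = 2594 kJ
ΔH = Σ(broken) − Σ(formed) = 2458 − 2594 = −136 kJ
For 2× the reaction as written: 2 × (−136) = −272 kJ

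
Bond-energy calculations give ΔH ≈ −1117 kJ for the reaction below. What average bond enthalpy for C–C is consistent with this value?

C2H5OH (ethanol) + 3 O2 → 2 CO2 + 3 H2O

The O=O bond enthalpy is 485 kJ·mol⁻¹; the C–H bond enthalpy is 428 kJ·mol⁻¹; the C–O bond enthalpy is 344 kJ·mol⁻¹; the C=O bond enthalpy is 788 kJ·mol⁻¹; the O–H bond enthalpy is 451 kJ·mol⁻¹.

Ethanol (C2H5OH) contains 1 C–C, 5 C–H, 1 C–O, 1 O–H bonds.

Let D be the C–C bond energy.
Σ(broken) = 1×D + 5×428 + 1×344 + 1×451 + 3×485 = 4390 + D
Σ(formed) = 4×788 + 6×451 = 5858
ΔH = Σ(broken) − Σ(formed) = (4390 + D) − (5858) = −1468 + D
Setting this equal to −1117 kJ gives D = 351 kJ/mol.

D(C–C) ≈ 351 kJ/mol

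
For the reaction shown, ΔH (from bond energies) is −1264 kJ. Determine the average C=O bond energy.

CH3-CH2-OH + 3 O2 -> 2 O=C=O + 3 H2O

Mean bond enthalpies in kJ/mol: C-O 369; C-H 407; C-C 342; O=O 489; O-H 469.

Let D be the C=O bond energy.
Σ(broken) = 1×342 + 5×407 + 1×369 + 1×469 + 3×489 = 4682
Σ(formed) = 4×D + 6×469 = 2814 + 4D
ΔH = Σ(broken) − Σ(formed) = (4682) − (2814 + 4D) = +1868 − 4D
Setting this equal to −1264 kJ gives 4D = 3132, so D = 783 kJ/mol.

D(C=O) ≈ 783 kJ/mol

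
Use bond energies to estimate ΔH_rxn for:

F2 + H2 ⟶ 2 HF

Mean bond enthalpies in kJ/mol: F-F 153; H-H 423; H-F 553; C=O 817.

ΔH ≈ −530 kJ

Bonds broken (reactants):
  F-F: 1 × 153 = 153
  H-H: 1 × 423 = 423
  Σ(broken) = 576 kJ
Bonds formed (products):
  H-F: 2 × 553 = 1106
  Σ(formed) = 1106 kJ
ΔH = Σ(broken) − Σ(formed) = 576 − 1106 = −530 kJ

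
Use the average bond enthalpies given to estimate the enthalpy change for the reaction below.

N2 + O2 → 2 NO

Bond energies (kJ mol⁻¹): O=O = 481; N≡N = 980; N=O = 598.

Bonds broken (reactants):
  N≡N: 1 × 980 = 980
  O=O: 1 × 481 = 481
  Σ(broken) = 1461 kJ
Bonds formed (products):
  N=O: 2 × 598 = 1196
  Σ(formed) = 1196 kJ
ΔH = Σ(broken) − Σ(formed) = 1461 − 1196 = +265 kJ

ΔH ≈ +265 kJ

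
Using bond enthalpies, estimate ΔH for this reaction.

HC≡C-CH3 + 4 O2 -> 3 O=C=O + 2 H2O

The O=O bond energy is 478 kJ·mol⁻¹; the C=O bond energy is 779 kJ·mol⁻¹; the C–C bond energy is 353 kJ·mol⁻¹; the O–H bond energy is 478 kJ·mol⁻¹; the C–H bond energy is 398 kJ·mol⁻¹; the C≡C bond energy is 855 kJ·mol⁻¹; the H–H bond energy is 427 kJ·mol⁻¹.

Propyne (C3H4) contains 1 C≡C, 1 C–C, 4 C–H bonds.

Bonds broken (reactants):
  C≡C: 1 × 855 = 855
  C–C: 1 × 353 = 353
  C–H: 4 × 398 = 1592
  O=O: 4 × 478 = 1912
  Σ(broken) = 4712 kJ
Bonds formed (products):
  C=O: 6 × 779 = 4674
  O–H: 4 × 478 = 1912
  Σ(formed) = 6586 kJ
ΔH = Σ(broken) − Σ(formed) = 4712 − 6586 = −1874 kJ

ΔH ≈ −1874 kJ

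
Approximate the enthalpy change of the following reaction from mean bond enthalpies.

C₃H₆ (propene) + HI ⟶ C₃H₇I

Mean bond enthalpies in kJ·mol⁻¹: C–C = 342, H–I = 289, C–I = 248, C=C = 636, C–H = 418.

Bonds broken (reactants):
  C–C: 1 × 342 = 342
  C–H: 6 × 418 = 2508
  C=C: 1 × 636 = 636
  H–I: 1 × 289 = 289
  Σ(broken) = 3775 kJ
Bonds formed (products):
  C–C: 2 × 342 = 684
  C–H: 7 × 418 = 2926
  C–I: 1 × 248 = 248
  Σ(formed) = 3858 kJ
ΔH = Σ(broken) − Σ(formed) = 3775 − 3858 = −83 kJ

ΔH ≈ −83 kJ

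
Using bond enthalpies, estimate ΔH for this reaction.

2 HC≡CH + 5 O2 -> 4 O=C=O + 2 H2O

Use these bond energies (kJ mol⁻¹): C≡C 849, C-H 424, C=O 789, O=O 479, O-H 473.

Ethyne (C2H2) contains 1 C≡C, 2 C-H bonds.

Bonds broken (reactants):
  C≡C: 2 × 849 = 1698
  C-H: 4 × 424 = 1696
  O=O: 5 × 479 = 2395
  Σ(broken) = 5789 kJ
Bonds formed (products):
  C=O: 8 × 789 = 6312
  O-H: 4 × 473 = 1892
  Σ(formed) = 8204 kJ
ΔH = Σ(broken) − Σ(formed) = 5789 − 8204 = −2415 kJ

ΔH ≈ −2415 kJ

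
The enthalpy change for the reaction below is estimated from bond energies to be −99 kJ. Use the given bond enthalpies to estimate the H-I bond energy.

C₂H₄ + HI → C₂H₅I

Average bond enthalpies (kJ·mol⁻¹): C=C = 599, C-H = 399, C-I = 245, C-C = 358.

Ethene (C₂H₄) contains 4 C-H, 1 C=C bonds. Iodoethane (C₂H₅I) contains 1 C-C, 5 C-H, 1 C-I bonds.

Let D be the H-I bond energy.
Σ(broken) = 4×399 + 1×599 + 1×D = 2195 + D
Σ(formed) = 1×358 + 5×399 + 1×245 = 2598
ΔH = Σ(broken) − Σ(formed) = (2195 + D) − (2598) = −403 + D
Setting this equal to −99 kJ gives D = 304 kJ/mol.

D(H-I) ≈ 304 kJ/mol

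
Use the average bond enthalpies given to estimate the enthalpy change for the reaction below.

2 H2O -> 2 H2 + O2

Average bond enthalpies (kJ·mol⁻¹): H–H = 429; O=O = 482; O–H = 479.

Bonds broken (reactants):
  O–H: 4 × 479 = 1916
  Σ(broken) = 1916 kJ
Bonds formed (products):
  H–H: 2 × 429 = 858
  O=O: 1 × 482 = 482
  Σ(formed) = 1340 kJ
ΔH = Σ(broken) − Σ(formed) = 1916 − 1340 = +576 kJ

ΔH ≈ +576 kJ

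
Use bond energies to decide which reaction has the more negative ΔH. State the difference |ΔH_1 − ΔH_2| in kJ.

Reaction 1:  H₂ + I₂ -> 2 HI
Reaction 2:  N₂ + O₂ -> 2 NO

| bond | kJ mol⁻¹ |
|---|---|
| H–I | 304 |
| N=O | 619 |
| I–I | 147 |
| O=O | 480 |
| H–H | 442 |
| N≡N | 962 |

Reaction 1:
  Bonds broken (reactants):
    H–H: 1 × 442 = 442
    I–I: 1 × 147 = 147
    Σ(broken) = 589 kJ
  Bonds formed (products):
    H–I: 2 × 304 = 608
    Σ(formed) = 608 kJ
  ΔH_1 = 589 − 608 = −19 kJ
Reaction 2:
  Bonds broken (reactants):
    N≡N: 1 × 962 = 962
    O=O: 1 × 480 = 480
    Σ(broken) = 1442 kJ
  Bonds formed (products):
    N=O: 2 × 619 = 1238
    Σ(formed) = 1238 kJ
  ΔH_2 = 1442 − 1238 = +204 kJ
ΔH_1 − ΔH_2 = −223 kJ, so reaction 1 has the more negative ΔH; |ΔH_1 − ΔH_2| = 223 kJ.

Reaction 1, by 223 kJ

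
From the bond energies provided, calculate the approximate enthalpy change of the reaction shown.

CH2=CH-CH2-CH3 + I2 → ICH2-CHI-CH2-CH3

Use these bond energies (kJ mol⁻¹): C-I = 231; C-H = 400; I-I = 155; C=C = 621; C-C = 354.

Bonds broken (reactants):
  C-C: 2 × 354 = 708
  C-H: 8 × 400 = 3200
  C=C: 1 × 621 = 621
  I-I: 1 × 155 = 155
  Σ(broken) = 4684 kJ
Bonds formed (products):
  C-C: 3 × 354 = 1062
  C-H: 8 × 400 = 3200
  C-I: 2 × 231 = 462
  Σ(formed) = 4724 kJ
ΔH = Σ(broken) − Σ(formed) = 4684 − 4724 = −40 kJ

ΔH ≈ −40 kJ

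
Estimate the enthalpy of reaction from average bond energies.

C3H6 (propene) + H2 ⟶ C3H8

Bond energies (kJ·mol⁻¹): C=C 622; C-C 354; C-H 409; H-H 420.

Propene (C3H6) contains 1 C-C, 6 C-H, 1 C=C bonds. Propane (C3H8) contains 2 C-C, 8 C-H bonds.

ΔH ≈ −130 kJ

Bonds broken (reactants):
  C-C: 1 × 354 = 354
  C-H: 6 × 409 = 2454
  C=C: 1 × 622 = 622
  H-H: 1 × 420 = 420
  Σ(broken) = 3850 kJ
Bonds formed (products):
  C-C: 2 × 354 = 708
  C-H: 8 × 409 = 3272
  Σ(formed) = 3980 kJ
ΔH = Σ(broken) − Σ(formed) = 3850 − 3980 = −130 kJ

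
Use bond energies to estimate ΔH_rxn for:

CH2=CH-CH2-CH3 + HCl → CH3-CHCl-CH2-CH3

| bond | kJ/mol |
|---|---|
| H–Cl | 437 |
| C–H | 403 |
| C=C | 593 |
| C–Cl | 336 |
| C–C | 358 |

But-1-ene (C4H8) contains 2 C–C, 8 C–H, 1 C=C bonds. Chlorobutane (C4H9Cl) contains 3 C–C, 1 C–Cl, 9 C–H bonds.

ΔH ≈ −67 kJ

Bonds broken (reactants):
  C–C: 2 × 358 = 716
  C–H: 8 × 403 = 3224
  C=C: 1 × 593 = 593
  H–Cl: 1 × 437 = 437
  Σ(broken) = 4970 kJ
Bonds formed (products):
  C–C: 3 × 358 = 1074
  C–Cl: 1 × 336 = 336
  C–H: 9 × 403 = 3627
  Σ(formed) = 5037 kJ
ΔH = Σ(broken) − Σ(formed) = 4970 − 5037 = −67 kJ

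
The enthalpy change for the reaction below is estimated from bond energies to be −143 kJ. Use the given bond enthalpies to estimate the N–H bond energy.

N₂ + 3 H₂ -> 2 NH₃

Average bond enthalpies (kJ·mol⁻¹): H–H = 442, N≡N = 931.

D(N–H) ≈ 400 kJ/mol

Let D be the N–H bond energy.
Σ(broken) = 3×442 + 1×931 = 2257
Σ(formed) = 6×D = 6D
ΔH = Σ(broken) − Σ(formed) = (2257) − (6D) = +2257 − 6D
Setting this equal to −143 kJ gives 6D = 2400, so D = 400 kJ/mol.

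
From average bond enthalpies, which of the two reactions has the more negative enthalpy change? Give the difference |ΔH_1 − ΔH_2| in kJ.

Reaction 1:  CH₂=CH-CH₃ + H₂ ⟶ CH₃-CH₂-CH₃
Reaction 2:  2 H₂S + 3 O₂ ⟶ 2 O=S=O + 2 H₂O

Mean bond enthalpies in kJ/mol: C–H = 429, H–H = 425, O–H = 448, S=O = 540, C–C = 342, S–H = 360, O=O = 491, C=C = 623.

Reaction 1:
  Bonds broken (reactants):
    C–C: 1 × 342 = 342
    C–H: 6 × 429 = 2574
    C=C: 1 × 623 = 623
    H–H: 1 × 425 = 425
    Σ(broken) = 3964 kJ
  Bonds formed (products):
    C–C: 2 × 342 = 684
    C–H: 8 × 429 = 3432
    Σ(formed) = 4116 kJ
  ΔH_1 = 3964 − 4116 = −152 kJ
Reaction 2:
  Bonds broken (reactants):
    O=O: 3 × 491 = 1473
    S–H: 4 × 360 = 1440
    Σ(broken) = 2913 kJ
  Bonds formed (products):
    O–H: 4 × 448 = 1792
    S=O: 4 × 540 = 2160
    Σ(formed) = 3952 kJ
  ΔH_2 = 2913 − 3952 = −1039 kJ
ΔH_1 − ΔH_2 = +887 kJ, so reaction 2 has the more negative ΔH; |ΔH_1 − ΔH_2| = 887 kJ.

Reaction 2, by 887 kJ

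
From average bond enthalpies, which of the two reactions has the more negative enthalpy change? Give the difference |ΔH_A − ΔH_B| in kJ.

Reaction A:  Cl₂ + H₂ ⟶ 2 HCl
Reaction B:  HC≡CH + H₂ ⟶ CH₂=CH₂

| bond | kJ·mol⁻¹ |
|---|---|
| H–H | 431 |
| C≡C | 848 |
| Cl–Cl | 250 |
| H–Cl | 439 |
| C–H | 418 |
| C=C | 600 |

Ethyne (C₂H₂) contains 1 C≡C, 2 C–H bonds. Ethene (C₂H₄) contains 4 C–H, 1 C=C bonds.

Reaction A:
  Bonds broken (reactants):
    Cl–Cl: 1 × 250 = 250
    H–H: 1 × 431 = 431
    Σ(broken) = 681 kJ
  Bonds formed (products):
    H–Cl: 2 × 439 = 878
    Σ(formed) = 878 kJ
  ΔH_A = 681 − 878 = −197 kJ
Reaction B:
  Bonds broken (reactants):
    C≡C: 1 × 848 = 848
    C–H: 2 × 418 = 836
    H–H: 1 × 431 = 431
    Σ(broken) = 2115 kJ
  Bonds formed (products):
    C–H: 4 × 418 = 1672
    C=C: 1 × 600 = 600
    Σ(formed) = 2272 kJ
  ΔH_B = 2115 − 2272 = −157 kJ
ΔH_A − ΔH_B = −40 kJ, so reaction A has the more negative ΔH; |ΔH_A − ΔH_B| = 40 kJ.

Reaction A, by 40 kJ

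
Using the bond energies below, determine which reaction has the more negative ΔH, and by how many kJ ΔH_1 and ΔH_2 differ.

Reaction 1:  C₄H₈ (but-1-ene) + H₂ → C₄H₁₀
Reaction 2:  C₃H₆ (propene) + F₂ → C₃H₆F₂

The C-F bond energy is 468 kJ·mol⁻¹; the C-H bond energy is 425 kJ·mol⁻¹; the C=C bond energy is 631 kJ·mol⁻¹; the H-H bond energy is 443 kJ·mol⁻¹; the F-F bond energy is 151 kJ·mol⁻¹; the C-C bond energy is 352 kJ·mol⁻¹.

Reaction 1:
  Bonds broken (reactants):
    C-C: 2 × 352 = 704
    C-H: 8 × 425 = 3400
    C=C: 1 × 631 = 631
    H-H: 1 × 443 = 443
    Σ(broken) = 5178 kJ
  Bonds formed (products):
    C-C: 3 × 352 = 1056
    C-H: 10 × 425 = 4250
    Σ(formed) = 5306 kJ
  ΔH_1 = 5178 − 5306 = −128 kJ
Reaction 2:
  Bonds broken (reactants):
    C-C: 1 × 352 = 352
    C-H: 6 × 425 = 2550
    C=C: 1 × 631 = 631
    F-F: 1 × 151 = 151
    Σ(broken) = 3684 kJ
  Bonds formed (products):
    C-C: 2 × 352 = 704
    C-F: 2 × 468 = 936
    C-H: 6 × 425 = 2550
    Σ(formed) = 4190 kJ
  ΔH_2 = 3684 − 4190 = −506 kJ
ΔH_1 − ΔH_2 = +378 kJ, so reaction 2 has the more negative ΔH; |ΔH_1 − ΔH_2| = 378 kJ.

Reaction 2, by 378 kJ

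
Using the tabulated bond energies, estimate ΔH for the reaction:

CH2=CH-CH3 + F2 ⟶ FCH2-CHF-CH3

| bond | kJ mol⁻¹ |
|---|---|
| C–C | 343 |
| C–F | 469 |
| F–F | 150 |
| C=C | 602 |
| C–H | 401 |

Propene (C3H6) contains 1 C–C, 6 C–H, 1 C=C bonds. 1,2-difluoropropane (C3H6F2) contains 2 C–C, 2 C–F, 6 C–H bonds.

Bonds broken (reactants):
  C–C: 1 × 343 = 343
  C–H: 6 × 401 = 2406
  C=C: 1 × 602 = 602
  F–F: 1 × 150 = 150
  Σ(broken) = 3501 kJ
Bonds formed (products):
  C–C: 2 × 343 = 686
  C–F: 2 × 469 = 938
  C–H: 6 × 401 = 2406
  Σ(formed) = 4030 kJ
ΔH = Σ(broken) − Σ(formed) = 3501 − 4030 = −529 kJ

ΔH ≈ −529 kJ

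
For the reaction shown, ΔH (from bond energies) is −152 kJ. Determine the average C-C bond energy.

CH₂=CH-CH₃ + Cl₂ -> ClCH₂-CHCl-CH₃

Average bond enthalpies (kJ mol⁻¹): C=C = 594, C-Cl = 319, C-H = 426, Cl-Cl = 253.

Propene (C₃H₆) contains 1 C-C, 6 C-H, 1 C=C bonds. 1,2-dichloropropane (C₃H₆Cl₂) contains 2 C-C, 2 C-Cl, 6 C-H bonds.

D(C-C) ≈ 361 kJ/mol

Let D be the C-C bond energy.
Σ(broken) = 1×D + 6×426 + 1×594 + 1×253 = 3403 + D
Σ(formed) = 2×D + 2×319 + 6×426 = 3194 + 2D
ΔH = Σ(broken) − Σ(formed) = (3403 + D) − (3194 + 2D) = +209 − D
Setting this equal to −152 kJ gives D = 361 kJ/mol.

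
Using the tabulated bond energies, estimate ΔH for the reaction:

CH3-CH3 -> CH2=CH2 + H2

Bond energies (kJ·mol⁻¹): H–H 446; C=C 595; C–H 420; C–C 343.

ΔH ≈ +142 kJ

Bonds broken (reactants):
  C–C: 1 × 343 = 343
  C–H: 6 × 420 = 2520
  Σ(broken) = 2863 kJ
Bonds formed (products):
  C–H: 4 × 420 = 1680
  C=C: 1 × 595 = 595
  H–H: 1 × 446 = 446
  Σ(formed) = 2721 kJ
ΔH = Σ(broken) − Σ(formed) = 2863 − 2721 = +142 kJ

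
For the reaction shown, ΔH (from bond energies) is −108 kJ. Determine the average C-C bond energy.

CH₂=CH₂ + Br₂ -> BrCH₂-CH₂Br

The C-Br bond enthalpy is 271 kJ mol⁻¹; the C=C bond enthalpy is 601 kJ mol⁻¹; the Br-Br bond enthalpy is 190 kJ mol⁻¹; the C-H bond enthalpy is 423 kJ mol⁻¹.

Let D be the C-C bond energy.
Σ(broken) = 1×190 + 4×423 + 1×601 = 2483
Σ(formed) = 2×271 + 1×D + 4×423 = 2234 + D
ΔH = Σ(broken) − Σ(formed) = (2483) − (2234 + D) = +249 − D
Setting this equal to −108 kJ gives D = 357 kJ/mol.

D(C-C) ≈ 357 kJ/mol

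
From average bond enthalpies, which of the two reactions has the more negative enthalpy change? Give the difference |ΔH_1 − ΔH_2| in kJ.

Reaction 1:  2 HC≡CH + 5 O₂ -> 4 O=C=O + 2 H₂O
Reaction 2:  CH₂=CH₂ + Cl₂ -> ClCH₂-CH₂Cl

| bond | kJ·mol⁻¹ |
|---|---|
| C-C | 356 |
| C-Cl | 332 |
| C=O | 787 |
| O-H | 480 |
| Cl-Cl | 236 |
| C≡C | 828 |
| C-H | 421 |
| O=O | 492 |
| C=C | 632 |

Reaction 1:
  Bonds broken (reactants):
    C≡C: 2 × 828 = 1656
    C-H: 4 × 421 = 1684
    O=O: 5 × 492 = 2460
    Σ(broken) = 5800 kJ
  Bonds formed (products):
    C=O: 8 × 787 = 6296
    O-H: 4 × 480 = 1920
    Σ(formed) = 8216 kJ
  ΔH_1 = 5800 − 8216 = −2416 kJ
Reaction 2:
  Bonds broken (reactants):
    C-H: 4 × 421 = 1684
    C=C: 1 × 632 = 632
    Cl-Cl: 1 × 236 = 236
    Σ(broken) = 2552 kJ
  Bonds formed (products):
    C-C: 1 × 356 = 356
    C-Cl: 2 × 332 = 664
    C-H: 4 × 421 = 1684
    Σ(formed) = 2704 kJ
  ΔH_2 = 2552 − 2704 = −152 kJ
ΔH_1 − ΔH_2 = −2264 kJ, so reaction 1 has the more negative ΔH; |ΔH_1 − ΔH_2| = 2264 kJ.

Reaction 1, by 2264 kJ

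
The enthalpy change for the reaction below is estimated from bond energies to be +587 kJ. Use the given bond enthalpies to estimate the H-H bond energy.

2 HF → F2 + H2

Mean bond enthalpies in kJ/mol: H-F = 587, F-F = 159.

Let D be the H-H bond energy.
Σ(broken) = 2×587 = 1174
Σ(formed) = 1×159 + 1×D = 159 + D
ΔH = Σ(broken) − Σ(formed) = (1174) − (159 + D) = +1015 − D
Setting this equal to +587 kJ gives D = 428 kJ/mol.

D(H-H) ≈ 428 kJ/mol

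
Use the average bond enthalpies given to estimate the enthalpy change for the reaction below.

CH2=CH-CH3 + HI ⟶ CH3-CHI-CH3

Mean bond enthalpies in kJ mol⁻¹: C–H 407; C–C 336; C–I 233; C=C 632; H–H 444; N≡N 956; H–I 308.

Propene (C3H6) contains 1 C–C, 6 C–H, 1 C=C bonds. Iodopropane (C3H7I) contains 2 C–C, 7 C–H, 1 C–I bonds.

Bonds broken (reactants):
  C–C: 1 × 336 = 336
  C–H: 6 × 407 = 2442
  C=C: 1 × 632 = 632
  H–I: 1 × 308 = 308
  Σ(broken) = 3718 kJ
Bonds formed (products):
  C–C: 2 × 336 = 672
  C–H: 7 × 407 = 2849
  C–I: 1 × 233 = 233
  Σ(formed) = 3754 kJ
ΔH = Σ(broken) − Σ(formed) = 3718 − 3754 = −36 kJ

ΔH ≈ −36 kJ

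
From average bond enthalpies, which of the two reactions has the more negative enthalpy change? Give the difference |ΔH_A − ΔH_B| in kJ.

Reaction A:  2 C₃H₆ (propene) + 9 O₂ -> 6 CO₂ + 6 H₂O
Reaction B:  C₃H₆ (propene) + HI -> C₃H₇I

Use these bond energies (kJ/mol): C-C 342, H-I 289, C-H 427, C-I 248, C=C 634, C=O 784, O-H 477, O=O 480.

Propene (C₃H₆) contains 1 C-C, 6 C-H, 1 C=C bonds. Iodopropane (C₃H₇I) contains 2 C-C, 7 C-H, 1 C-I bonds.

Reaction A:
  Bonds broken (reactants):
    C-C: 2 × 342 = 684
    C-H: 12 × 427 = 5124
    C=C: 2 × 634 = 1268
    O=O: 9 × 480 = 4320
    Σ(broken) = 11396 kJ
  Bonds formed (products):
    C=O: 12 × 784 = 9408
    O-H: 12 × 477 = 5724
    Σ(formed) = 15132 kJ
  ΔH_A = 11396 − 15132 = −3736 kJ
Reaction B:
  Bonds broken (reactants):
    C-C: 1 × 342 = 342
    C-H: 6 × 427 = 2562
    C=C: 1 × 634 = 634
    H-I: 1 × 289 = 289
    Σ(broken) = 3827 kJ
  Bonds formed (products):
    C-C: 2 × 342 = 684
    C-H: 7 × 427 = 2989
    C-I: 1 × 248 = 248
    Σ(formed) = 3921 kJ
  ΔH_B = 3827 − 3921 = −94 kJ
ΔH_A − ΔH_B = −3642 kJ, so reaction A has the more negative ΔH; |ΔH_A − ΔH_B| = 3642 kJ.

Reaction A, by 3642 kJ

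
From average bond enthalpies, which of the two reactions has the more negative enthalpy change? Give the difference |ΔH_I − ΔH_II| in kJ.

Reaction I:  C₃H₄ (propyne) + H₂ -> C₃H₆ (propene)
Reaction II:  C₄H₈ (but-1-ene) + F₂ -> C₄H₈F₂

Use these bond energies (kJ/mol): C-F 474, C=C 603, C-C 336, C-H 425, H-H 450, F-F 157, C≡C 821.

Reaction II, by 342 kJ

Reaction I:
  Bonds broken (reactants):
    C≡C: 1 × 821 = 821
    C-C: 1 × 336 = 336
    C-H: 4 × 425 = 1700
    H-H: 1 × 450 = 450
    Σ(broken) = 3307 kJ
  Bonds formed (products):
    C-C: 1 × 336 = 336
    C-H: 6 × 425 = 2550
    C=C: 1 × 603 = 603
    Σ(formed) = 3489 kJ
  ΔH_I = 3307 − 3489 = −182 kJ
Reaction II:
  Bonds broken (reactants):
    C-C: 2 × 336 = 672
    C-H: 8 × 425 = 3400
    C=C: 1 × 603 = 603
    F-F: 1 × 157 = 157
    Σ(broken) = 4832 kJ
  Bonds formed (products):
    C-C: 3 × 336 = 1008
    C-F: 2 × 474 = 948
    C-H: 8 × 425 = 3400
    Σ(formed) = 5356 kJ
  ΔH_II = 4832 − 5356 = −524 kJ
ΔH_I − ΔH_II = +342 kJ, so reaction II has the more negative ΔH; |ΔH_I − ΔH_II| = 342 kJ.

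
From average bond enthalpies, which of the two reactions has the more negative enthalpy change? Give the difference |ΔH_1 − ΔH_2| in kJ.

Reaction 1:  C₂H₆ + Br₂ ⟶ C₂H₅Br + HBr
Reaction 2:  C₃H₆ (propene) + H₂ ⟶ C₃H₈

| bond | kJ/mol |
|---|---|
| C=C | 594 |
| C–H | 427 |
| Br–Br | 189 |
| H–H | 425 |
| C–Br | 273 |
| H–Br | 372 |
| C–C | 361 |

Reaction 1:
  Bonds broken (reactants):
    Br–Br: 1 × 189 = 189
    C–C: 1 × 361 = 361
    C–H: 6 × 427 = 2562
    Σ(broken) = 3112 kJ
  Bonds formed (products):
    C–Br: 1 × 273 = 273
    C–C: 1 × 361 = 361
    C–H: 5 × 427 = 2135
    H–Br: 1 × 372 = 372
    Σ(formed) = 3141 kJ
  ΔH_1 = 3112 − 3141 = −29 kJ
Reaction 2:
  Bonds broken (reactants):
    C–C: 1 × 361 = 361
    C–H: 6 × 427 = 2562
    C=C: 1 × 594 = 594
    H–H: 1 × 425 = 425
    Σ(broken) = 3942 kJ
  Bonds formed (products):
    C–C: 2 × 361 = 722
    C–H: 8 × 427 = 3416
    Σ(formed) = 4138 kJ
  ΔH_2 = 3942 − 4138 = −196 kJ
ΔH_1 − ΔH_2 = +167 kJ, so reaction 2 has the more negative ΔH; |ΔH_1 − ΔH_2| = 167 kJ.

Reaction 2, by 167 kJ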